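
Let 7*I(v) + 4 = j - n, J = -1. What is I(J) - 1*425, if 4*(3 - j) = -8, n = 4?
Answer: -2978/7 ≈ -425.43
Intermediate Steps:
j = 5 (j = 3 - 1/4*(-8) = 3 + 2 = 5)
I(v) = -3/7 (I(v) = -4/7 + (5 - 1*4)/7 = -4/7 + (5 - 4)/7 = -4/7 + (1/7)*1 = -4/7 + 1/7 = -3/7)
I(J) - 1*425 = -3/7 - 1*425 = -3/7 - 425 = -2978/7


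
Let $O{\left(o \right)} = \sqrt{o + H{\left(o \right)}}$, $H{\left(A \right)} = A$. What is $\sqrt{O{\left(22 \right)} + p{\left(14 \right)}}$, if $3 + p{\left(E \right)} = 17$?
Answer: $\sqrt{14 + 2 \sqrt{11}} \approx 4.5424$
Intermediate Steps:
$p{\left(E \right)} = 14$ ($p{\left(E \right)} = -3 + 17 = 14$)
$O{\left(o \right)} = \sqrt{2} \sqrt{o}$ ($O{\left(o \right)} = \sqrt{o + o} = \sqrt{2 o} = \sqrt{2} \sqrt{o}$)
$\sqrt{O{\left(22 \right)} + p{\left(14 \right)}} = \sqrt{\sqrt{2} \sqrt{22} + 14} = \sqrt{2 \sqrt{11} + 14} = \sqrt{14 + 2 \sqrt{11}}$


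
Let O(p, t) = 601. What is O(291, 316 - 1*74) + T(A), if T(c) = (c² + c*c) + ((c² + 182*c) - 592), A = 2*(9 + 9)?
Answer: 10449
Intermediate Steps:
A = 36 (A = 2*18 = 36)
T(c) = -592 + 3*c² + 182*c (T(c) = (c² + c²) + (-592 + c² + 182*c) = 2*c² + (-592 + c² + 182*c) = -592 + 3*c² + 182*c)
O(291, 316 - 1*74) + T(A) = 601 + (-592 + 3*36² + 182*36) = 601 + (-592 + 3*1296 + 6552) = 601 + (-592 + 3888 + 6552) = 601 + 9848 = 10449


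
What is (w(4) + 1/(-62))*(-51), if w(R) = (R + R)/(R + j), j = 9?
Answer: -24633/806 ≈ -30.562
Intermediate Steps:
w(R) = 2*R/(9 + R) (w(R) = (R + R)/(R + 9) = (2*R)/(9 + R) = 2*R/(9 + R))
(w(4) + 1/(-62))*(-51) = (2*4/(9 + 4) + 1/(-62))*(-51) = (2*4/13 - 1/62)*(-51) = (2*4*(1/13) - 1/62)*(-51) = (8/13 - 1/62)*(-51) = (483/806)*(-51) = -24633/806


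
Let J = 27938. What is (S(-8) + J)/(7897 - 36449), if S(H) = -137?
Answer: -27801/28552 ≈ -0.97370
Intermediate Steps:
(S(-8) + J)/(7897 - 36449) = (-137 + 27938)/(7897 - 36449) = 27801/(-28552) = 27801*(-1/28552) = -27801/28552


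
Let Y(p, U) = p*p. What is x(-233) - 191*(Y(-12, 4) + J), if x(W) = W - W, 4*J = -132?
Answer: -21201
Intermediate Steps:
J = -33 (J = (1/4)*(-132) = -33)
Y(p, U) = p**2
x(W) = 0
x(-233) - 191*(Y(-12, 4) + J) = 0 - 191*((-12)**2 - 33) = 0 - 191*(144 - 33) = 0 - 191*111 = 0 - 21201 = -21201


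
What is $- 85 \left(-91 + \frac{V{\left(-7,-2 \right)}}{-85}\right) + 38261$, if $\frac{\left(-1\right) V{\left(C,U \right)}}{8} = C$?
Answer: $46052$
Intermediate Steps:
$V{\left(C,U \right)} = - 8 C$
$- 85 \left(-91 + \frac{V{\left(-7,-2 \right)}}{-85}\right) + 38261 = - 85 \left(-91 + \frac{\left(-8\right) \left(-7\right)}{-85}\right) + 38261 = - 85 \left(-91 + 56 \left(- \frac{1}{85}\right)\right) + 38261 = - 85 \left(-91 - \frac{56}{85}\right) + 38261 = \left(-85\right) \left(- \frac{7791}{85}\right) + 38261 = 7791 + 38261 = 46052$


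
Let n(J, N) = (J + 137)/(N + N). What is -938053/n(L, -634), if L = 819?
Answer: 297362801/239 ≈ 1.2442e+6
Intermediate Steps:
n(J, N) = (137 + J)/(2*N) (n(J, N) = (137 + J)/((2*N)) = (137 + J)*(1/(2*N)) = (137 + J)/(2*N))
-938053/n(L, -634) = -938053*(-1268/(137 + 819)) = -938053/((½)*(-1/634)*956) = -938053/(-239/317) = -938053*(-317/239) = 297362801/239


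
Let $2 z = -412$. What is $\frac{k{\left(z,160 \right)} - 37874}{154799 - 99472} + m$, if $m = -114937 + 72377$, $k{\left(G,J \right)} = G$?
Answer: $- \frac{2354755200}{55327} \approx -42561.0$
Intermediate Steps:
$z = -206$ ($z = \frac{1}{2} \left(-412\right) = -206$)
$m = -42560$
$\frac{k{\left(z,160 \right)} - 37874}{154799 - 99472} + m = \frac{-206 - 37874}{154799 - 99472} - 42560 = - \frac{38080}{55327} - 42560 = - \frac{2354755200}{55327}$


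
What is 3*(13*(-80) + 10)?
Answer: -3090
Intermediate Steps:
3*(13*(-80) + 10) = 3*(-1040 + 10) = 3*(-1030) = -3090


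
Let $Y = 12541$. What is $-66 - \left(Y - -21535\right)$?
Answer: $-34142$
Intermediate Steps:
$-66 - \left(Y - -21535\right) = -66 - \left(12541 - -21535\right) = -66 - \left(12541 + 21535\right) = -66 - 34076 = -34142$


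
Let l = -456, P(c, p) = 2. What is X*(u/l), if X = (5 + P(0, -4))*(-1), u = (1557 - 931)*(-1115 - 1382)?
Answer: -5470927/228 ≈ -23995.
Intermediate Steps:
u = -1563122 (u = 626*(-2497) = -1563122)
X = -7 (X = (5 + 2)*(-1) = 7*(-1) = -7)
X*(u/l) = -(-10941854)/(-456) = -(-10941854)*(-1)/456 = -7*781561/228 = -5470927/228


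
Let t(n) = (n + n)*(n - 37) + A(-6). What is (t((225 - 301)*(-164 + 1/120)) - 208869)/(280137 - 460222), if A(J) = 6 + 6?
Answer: -139292942041/81038250 ≈ -1718.9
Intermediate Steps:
A(J) = 12
t(n) = 12 + 2*n*(-37 + n) (t(n) = (n + n)*(n - 37) + 12 = (2*n)*(-37 + n) + 12 = 2*n*(-37 + n) + 12 = 12 + 2*n*(-37 + n))
(t((225 - 301)*(-164 + 1/120)) - 208869)/(280137 - 460222) = ((12 - 74*(225 - 301)*(-164 + 1/120) + 2*((225 - 301)*(-164 + 1/120))²) - 208869)/(280137 - 460222) = ((12 - (-5624)*(-164 + 1/120) + 2*(-76*(-164 + 1/120))²) - 208869)/(-180085) = ((12 - (-5624)*(-19679)/120 + 2*(-76*(-19679/120))²) - 208869)*(-1/180085) = ((12 - 74*373901/30 + 2*(373901/30)²) - 208869)*(-1/180085) = ((12 - 13834337/15 + 2*(139801957801/900)) - 208869)*(-1/180085) = ((12 - 13834337/15 + 139801957801/450) - 208869)*(-1/180085) = (139386933091/450 - 208869)*(-1/180085) = (139292942041/450)*(-1/180085) = -139292942041/81038250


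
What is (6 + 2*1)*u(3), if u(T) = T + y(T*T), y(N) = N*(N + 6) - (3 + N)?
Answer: 1008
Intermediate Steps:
y(N) = -3 - N + N*(6 + N) (y(N) = N*(6 + N) + (-3 - N) = -3 - N + N*(6 + N))
u(T) = -3 + T + T**4 + 5*T**2 (u(T) = T + (-3 + (T*T)**2 + 5*(T*T)) = T + (-3 + (T**2)**2 + 5*T**2) = T + (-3 + T**4 + 5*T**2) = -3 + T + T**4 + 5*T**2)
(6 + 2*1)*u(3) = (6 + 2*1)*(-3 + 3 + 3**4 + 5*3**2) = (6 + 2)*(-3 + 3 + 81 + 5*9) = 8*(-3 + 3 + 81 + 45) = 8*126 = 1008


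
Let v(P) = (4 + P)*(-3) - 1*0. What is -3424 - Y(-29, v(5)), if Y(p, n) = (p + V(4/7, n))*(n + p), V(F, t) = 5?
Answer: -4768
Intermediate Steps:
v(P) = -12 - 3*P (v(P) = (-12 - 3*P) + 0 = -12 - 3*P)
Y(p, n) = (5 + p)*(n + p) (Y(p, n) = (p + 5)*(n + p) = (5 + p)*(n + p))
-3424 - Y(-29, v(5)) = -3424 - ((-29)² + 5*(-12 - 3*5) + 5*(-29) + (-12 - 3*5)*(-29)) = -3424 - (841 + 5*(-12 - 15) - 145 + (-12 - 15)*(-29)) = -3424 - (841 + 5*(-27) - 145 - 27*(-29)) = -3424 - (841 - 135 - 145 + 783) = -3424 - 1*1344 = -3424 - 1344 = -4768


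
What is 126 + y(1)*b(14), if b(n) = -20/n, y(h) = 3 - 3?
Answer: 126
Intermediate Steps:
y(h) = 0
126 + y(1)*b(14) = 126 + 0*(-20/14) = 126 + 0*(-20*1/14) = 126 + 0*(-10/7) = 126 + 0 = 126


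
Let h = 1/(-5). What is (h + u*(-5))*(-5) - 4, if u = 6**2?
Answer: 897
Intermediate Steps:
h = -1/5 ≈ -0.20000
u = 36
(h + u*(-5))*(-5) - 4 = (-1/5 + 36*(-5))*(-5) - 4 = (-1/5 - 180)*(-5) - 4 = -901/5*(-5) - 4 = 901 - 4 = 897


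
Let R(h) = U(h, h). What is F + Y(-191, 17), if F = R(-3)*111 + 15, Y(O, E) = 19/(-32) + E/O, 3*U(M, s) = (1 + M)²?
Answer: 992083/6112 ≈ 162.32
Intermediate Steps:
U(M, s) = (1 + M)²/3
Y(O, E) = -19/32 + E/O (Y(O, E) = 19*(-1/32) + E/O = -19/32 + E/O)
R(h) = (1 + h)²/3
F = 163 (F = ((1 - 3)²/3)*111 + 15 = ((⅓)*(-2)²)*111 + 15 = ((⅓)*4)*111 + 15 = (4/3)*111 + 15 = 148 + 15 = 163)
F + Y(-191, 17) = 163 + (-19/32 + 17/(-191)) = 163 + (-19/32 + 17*(-1/191)) = 163 + (-19/32 - 17/191) = 163 - 4173/6112 = 992083/6112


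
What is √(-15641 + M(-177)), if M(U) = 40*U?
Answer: I*√22721 ≈ 150.73*I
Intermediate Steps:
√(-15641 + M(-177)) = √(-15641 + 40*(-177)) = √(-15641 - 7080) = √(-22721) = I*√22721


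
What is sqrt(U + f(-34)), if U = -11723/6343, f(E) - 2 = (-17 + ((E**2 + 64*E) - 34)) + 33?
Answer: I*sqrt(41756419353)/6343 ≈ 32.216*I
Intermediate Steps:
f(E) = -16 + E**2 + 64*E (f(E) = 2 + ((-17 + ((E**2 + 64*E) - 34)) + 33) = 2 + ((-17 + (-34 + E**2 + 64*E)) + 33) = 2 + ((-51 + E**2 + 64*E) + 33) = 2 + (-18 + E**2 + 64*E) = -16 + E**2 + 64*E)
U = -11723/6343 (U = -11723*1/6343 = -11723/6343 ≈ -1.8482)
sqrt(U + f(-34)) = sqrt(-11723/6343 + (-16 + (-34)**2 + 64*(-34))) = sqrt(-11723/6343 + (-16 + 1156 - 2176)) = sqrt(-11723/6343 - 1036) = sqrt(-6583071/6343) = I*sqrt(41756419353)/6343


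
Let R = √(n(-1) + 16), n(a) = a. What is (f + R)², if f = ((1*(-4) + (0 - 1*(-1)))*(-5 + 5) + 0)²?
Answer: 15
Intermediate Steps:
f = 0 (f = ((-4 + (0 + 1))*0 + 0)² = ((-4 + 1)*0 + 0)² = (-3*0 + 0)² = (0 + 0)² = 0² = 0)
R = √15 (R = √(-1 + 16) = √15 ≈ 3.8730)
(f + R)² = (0 + √15)² = (√15)² = 15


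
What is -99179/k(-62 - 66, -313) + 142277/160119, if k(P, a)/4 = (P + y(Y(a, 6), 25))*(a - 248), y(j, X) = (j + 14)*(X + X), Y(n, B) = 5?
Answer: 30924449293/32816709288 ≈ 0.94234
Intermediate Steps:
y(j, X) = 2*X*(14 + j) (y(j, X) = (14 + j)*(2*X) = 2*X*(14 + j))
k(P, a) = 4*(-248 + a)*(950 + P) (k(P, a) = 4*((P + 2*25*(14 + 5))*(a - 248)) = 4*((P + 2*25*19)*(-248 + a)) = 4*((P + 950)*(-248 + a)) = 4*((950 + P)*(-248 + a)) = 4*((-248 + a)*(950 + P)) = 4*(-248 + a)*(950 + P))
-99179/k(-62 - 66, -313) + 142277/160119 = -99179/(-942400 - 992*(-62 - 66) + 3800*(-313) + 4*(-62 - 66)*(-313)) + 142277/160119 = -99179/(-942400 - 992*(-128) - 1189400 + 4*(-128)*(-313)) + 142277*(1/160119) = -99179/(-942400 + 126976 - 1189400 + 160256) + 142277/160119 = -99179/(-1844568) + 142277/160119 = -99179*(-1/1844568) + 142277/160119 = 99179/1844568 + 142277/160119 = 30924449293/32816709288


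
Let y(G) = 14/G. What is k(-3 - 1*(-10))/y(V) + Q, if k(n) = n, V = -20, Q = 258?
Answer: 248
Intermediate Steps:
k(-3 - 1*(-10))/y(V) + Q = (-3 - 1*(-10))/((14/(-20))) + 258 = (-3 + 10)/((14*(-1/20))) + 258 = 7/(-7/10) + 258 = 7*(-10/7) + 258 = -10 + 258 = 248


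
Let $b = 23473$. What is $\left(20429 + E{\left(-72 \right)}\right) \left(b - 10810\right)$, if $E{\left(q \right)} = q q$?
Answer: $324337419$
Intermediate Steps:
$E{\left(q \right)} = q^{2}$
$\left(20429 + E{\left(-72 \right)}\right) \left(b - 10810\right) = \left(20429 + \left(-72\right)^{2}\right) \left(23473 - 10810\right) = \left(20429 + 5184\right) 12663 = 25613 \cdot 12663 = 324337419$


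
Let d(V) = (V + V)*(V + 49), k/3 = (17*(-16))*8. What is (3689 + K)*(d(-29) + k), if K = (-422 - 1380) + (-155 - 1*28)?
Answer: -13100352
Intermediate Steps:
k = -6528 (k = 3*((17*(-16))*8) = 3*(-272*8) = 3*(-2176) = -6528)
K = -1985 (K = -1802 + (-155 - 28) = -1802 - 183 = -1985)
d(V) = 2*V*(49 + V) (d(V) = (2*V)*(49 + V) = 2*V*(49 + V))
(3689 + K)*(d(-29) + k) = (3689 - 1985)*(2*(-29)*(49 - 29) - 6528) = 1704*(2*(-29)*20 - 6528) = 1704*(-1160 - 6528) = 1704*(-7688) = -13100352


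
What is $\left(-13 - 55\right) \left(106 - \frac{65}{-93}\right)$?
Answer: $- \frac{674764}{93} \approx -7255.5$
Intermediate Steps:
$\left(-13 - 55\right) \left(106 - \frac{65}{-93}\right) = - 68 \left(106 - - \frac{65}{93}\right) = - 68 \left(106 + \frac{65}{93}\right) = \left(-68\right) \frac{9923}{93} = - \frac{674764}{93}$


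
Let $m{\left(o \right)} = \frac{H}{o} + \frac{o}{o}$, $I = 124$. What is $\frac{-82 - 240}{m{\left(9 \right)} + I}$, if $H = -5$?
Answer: $- \frac{207}{80} \approx -2.5875$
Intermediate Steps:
$m{\left(o \right)} = 1 - \frac{5}{o}$ ($m{\left(o \right)} = - \frac{5}{o} + \frac{o}{o} = - \frac{5}{o} + 1 = 1 - \frac{5}{o}$)
$\frac{-82 - 240}{m{\left(9 \right)} + I} = \frac{-82 - 240}{\frac{-5 + 9}{9} + 124} = - \frac{322}{\frac{1}{9} \cdot 4 + 124} = - \frac{322}{\frac{4}{9} + 124} = - \frac{322}{\frac{1120}{9}} = \left(-322\right) \frac{9}{1120} = - \frac{207}{80}$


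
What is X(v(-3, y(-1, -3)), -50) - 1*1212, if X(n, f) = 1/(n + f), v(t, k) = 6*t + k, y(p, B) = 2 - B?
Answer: -76357/63 ≈ -1212.0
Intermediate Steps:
v(t, k) = k + 6*t
X(n, f) = 1/(f + n)
X(v(-3, y(-1, -3)), -50) - 1*1212 = 1/(-50 + ((2 - 1*(-3)) + 6*(-3))) - 1*1212 = 1/(-50 + ((2 + 3) - 18)) - 1212 = 1/(-50 + (5 - 18)) - 1212 = 1/(-50 - 13) - 1212 = 1/(-63) - 1212 = -1/63 - 1212 = -76357/63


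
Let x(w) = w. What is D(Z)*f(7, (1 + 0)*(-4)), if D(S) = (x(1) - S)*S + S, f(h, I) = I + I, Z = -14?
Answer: 1792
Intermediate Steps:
f(h, I) = 2*I
D(S) = S + S*(1 - S) (D(S) = (1 - S)*S + S = S*(1 - S) + S = S + S*(1 - S))
D(Z)*f(7, (1 + 0)*(-4)) = (-14*(2 - 1*(-14)))*(2*((1 + 0)*(-4))) = (-14*(2 + 14))*(2*(1*(-4))) = (-14*16)*(2*(-4)) = -224*(-8) = 1792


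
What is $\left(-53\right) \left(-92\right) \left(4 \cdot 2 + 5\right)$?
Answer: $63388$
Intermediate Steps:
$\left(-53\right) \left(-92\right) \left(4 \cdot 2 + 5\right) = 4876 \left(8 + 5\right) = 4876 \cdot 13 = 63388$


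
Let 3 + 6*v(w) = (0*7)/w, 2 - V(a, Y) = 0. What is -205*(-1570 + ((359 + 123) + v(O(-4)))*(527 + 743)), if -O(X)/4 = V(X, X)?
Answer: -125036675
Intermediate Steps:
V(a, Y) = 2 (V(a, Y) = 2 - 1*0 = 2 + 0 = 2)
O(X) = -8 (O(X) = -4*2 = -8)
v(w) = -1/2 (v(w) = -1/2 + ((0*7)/w)/6 = -1/2 + (0/w)/6 = -1/2 + (1/6)*0 = -1/2 + 0 = -1/2)
-205*(-1570 + ((359 + 123) + v(O(-4)))*(527 + 743)) = -205*(-1570 + ((359 + 123) - 1/2)*(527 + 743)) = -205*(-1570 + (482 - 1/2)*1270) = -205*(-1570 + (963/2)*1270) = -205*(-1570 + 611505) = -205*609935 = -125036675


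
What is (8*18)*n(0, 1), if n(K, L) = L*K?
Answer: 0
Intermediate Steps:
n(K, L) = K*L
(8*18)*n(0, 1) = (8*18)*(0*1) = 144*0 = 0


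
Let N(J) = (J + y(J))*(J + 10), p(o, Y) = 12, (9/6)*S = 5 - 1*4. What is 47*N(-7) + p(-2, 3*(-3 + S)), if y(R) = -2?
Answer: -1257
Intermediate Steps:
S = ⅔ (S = 2*(5 - 1*4)/3 = 2*(5 - 4)/3 = (⅔)*1 = ⅔ ≈ 0.66667)
N(J) = (-2 + J)*(10 + J) (N(J) = (J - 2)*(J + 10) = (-2 + J)*(10 + J))
47*N(-7) + p(-2, 3*(-3 + S)) = 47*(-20 + (-7)² + 8*(-7)) + 12 = 47*(-20 + 49 - 56) + 12 = 47*(-27) + 12 = -1269 + 12 = -1257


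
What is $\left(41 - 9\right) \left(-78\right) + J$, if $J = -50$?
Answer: $-2546$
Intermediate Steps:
$\left(41 - 9\right) \left(-78\right) + J = \left(41 - 9\right) \left(-78\right) - 50 = 32 \left(-78\right) - 50 = -2496 - 50 = -2546$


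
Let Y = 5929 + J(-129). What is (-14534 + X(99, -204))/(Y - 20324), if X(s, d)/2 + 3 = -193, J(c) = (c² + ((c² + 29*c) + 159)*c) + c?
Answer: 7463/841247 ≈ 0.0088713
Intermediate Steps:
J(c) = c + c² + c*(159 + c² + 29*c) (J(c) = (c² + (159 + c² + 29*c)*c) + c = (c² + c*(159 + c² + 29*c)) + c = c + c² + c*(159 + c² + 29*c))
X(s, d) = -392 (X(s, d) = -6 + 2*(-193) = -6 - 386 = -392)
Y = -1662170 (Y = 5929 - 129*(160 + (-129)² + 30*(-129)) = 5929 - 129*(160 + 16641 - 3870) = 5929 - 129*12931 = 5929 - 1668099 = -1662170)
(-14534 + X(99, -204))/(Y - 20324) = (-14534 - 392)/(-1662170 - 20324) = -14926/(-1682494) = -14926*(-1/1682494) = 7463/841247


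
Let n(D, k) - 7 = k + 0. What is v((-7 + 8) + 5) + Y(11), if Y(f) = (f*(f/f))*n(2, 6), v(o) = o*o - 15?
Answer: 164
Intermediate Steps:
n(D, k) = 7 + k (n(D, k) = 7 + (k + 0) = 7 + k)
v(o) = -15 + o**2 (v(o) = o**2 - 15 = -15 + o**2)
Y(f) = 13*f (Y(f) = (f*(f/f))*(7 + 6) = (f*1)*13 = f*13 = 13*f)
v((-7 + 8) + 5) + Y(11) = (-15 + ((-7 + 8) + 5)**2) + 13*11 = (-15 + (1 + 5)**2) + 143 = (-15 + 6**2) + 143 = (-15 + 36) + 143 = 21 + 143 = 164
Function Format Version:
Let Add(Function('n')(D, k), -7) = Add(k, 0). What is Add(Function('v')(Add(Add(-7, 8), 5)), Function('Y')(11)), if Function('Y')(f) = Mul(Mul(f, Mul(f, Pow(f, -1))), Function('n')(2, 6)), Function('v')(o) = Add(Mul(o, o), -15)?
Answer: 164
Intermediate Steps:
Function('n')(D, k) = Add(7, k) (Function('n')(D, k) = Add(7, Add(k, 0)) = Add(7, k))
Function('v')(o) = Add(-15, Pow(o, 2)) (Function('v')(o) = Add(Pow(o, 2), -15) = Add(-15, Pow(o, 2)))
Function('Y')(f) = Mul(13, f) (Function('Y')(f) = Mul(Mul(f, Mul(f, Pow(f, -1))), Add(7, 6)) = Mul(Mul(f, 1), 13) = Mul(f, 13) = Mul(13, f))
Add(Function('v')(Add(Add(-7, 8), 5)), Function('Y')(11)) = Add(Add(-15, Pow(Add(Add(-7, 8), 5), 2)), Mul(13, 11)) = Add(Add(-15, Pow(Add(1, 5), 2)), 143) = Add(Add(-15, Pow(6, 2)), 143) = Add(Add(-15, 36), 143) = Add(21, 143) = 164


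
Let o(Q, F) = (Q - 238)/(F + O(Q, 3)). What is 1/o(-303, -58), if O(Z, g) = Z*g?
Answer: 967/541 ≈ 1.7874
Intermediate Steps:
o(Q, F) = (-238 + Q)/(F + 3*Q) (o(Q, F) = (Q - 238)/(F + Q*3) = (-238 + Q)/(F + 3*Q))
1/o(-303, -58) = 1/((-238 - 303)/(-58 + 3*(-303))) = 1/(-541/(-58 - 909)) = 1/(-541/(-967)) = 1/(-1/967*(-541)) = 1/(541/967) = 967/541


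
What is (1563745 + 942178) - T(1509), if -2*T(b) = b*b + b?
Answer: 3645218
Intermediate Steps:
T(b) = -b/2 - b**2/2 (T(b) = -(b*b + b)/2 = -(b**2 + b)/2 = -(b + b**2)/2 = -b/2 - b**2/2)
(1563745 + 942178) - T(1509) = (1563745 + 942178) - (-1)*1509*(1 + 1509)/2 = 2505923 - (-1)*1509*1510/2 = 2505923 - 1*(-1139295) = 2505923 + 1139295 = 3645218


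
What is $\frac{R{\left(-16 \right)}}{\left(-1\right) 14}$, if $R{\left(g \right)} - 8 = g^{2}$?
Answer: $- \frac{132}{7} \approx -18.857$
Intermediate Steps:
$R{\left(g \right)} = 8 + g^{2}$
$\frac{R{\left(-16 \right)}}{\left(-1\right) 14} = \frac{8 + \left(-16\right)^{2}}{\left(-1\right) 14} = \frac{8 + 256}{-14} = 264 \left(- \frac{1}{14}\right) = - \frac{132}{7}$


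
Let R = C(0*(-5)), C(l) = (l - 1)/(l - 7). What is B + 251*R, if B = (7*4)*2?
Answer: 643/7 ≈ 91.857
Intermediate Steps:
B = 56 (B = 28*2 = 56)
C(l) = (-1 + l)/(-7 + l)
R = ⅐ (R = (-1 + 0*(-5))/(-7 + 0*(-5)) = (-1 + 0)/(-7 + 0) = -1/(-7) = -⅐*(-1) = ⅐ ≈ 0.14286)
B + 251*R = 56 + 251*(⅐) = 56 + 251/7 = 643/7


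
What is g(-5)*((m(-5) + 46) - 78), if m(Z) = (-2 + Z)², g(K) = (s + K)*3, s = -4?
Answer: -459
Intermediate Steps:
g(K) = -12 + 3*K (g(K) = (-4 + K)*3 = -12 + 3*K)
g(-5)*((m(-5) + 46) - 78) = (-12 + 3*(-5))*(((-2 - 5)² + 46) - 78) = (-12 - 15)*(((-7)² + 46) - 78) = -27*((49 + 46) - 78) = -27*(95 - 78) = -27*17 = -459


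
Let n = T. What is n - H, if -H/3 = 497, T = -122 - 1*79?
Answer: 1290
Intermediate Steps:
T = -201 (T = -122 - 79 = -201)
n = -201
H = -1491 (H = -3*497 = -1491)
n - H = -201 - 1*(-1491) = -201 + 1491 = 1290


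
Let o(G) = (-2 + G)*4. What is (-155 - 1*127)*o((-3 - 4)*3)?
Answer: 25944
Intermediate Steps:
o(G) = -8 + 4*G
(-155 - 1*127)*o((-3 - 4)*3) = (-155 - 1*127)*(-8 + 4*((-3 - 4)*3)) = (-155 - 127)*(-8 + 4*(-7*3)) = -282*(-8 + 4*(-21)) = -282*(-8 - 84) = -282*(-92) = 25944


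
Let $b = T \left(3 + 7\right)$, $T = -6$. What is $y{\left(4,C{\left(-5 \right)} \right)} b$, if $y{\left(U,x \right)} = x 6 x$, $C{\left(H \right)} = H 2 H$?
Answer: $-900000$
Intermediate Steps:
$C{\left(H \right)} = 2 H^{2}$ ($C{\left(H \right)} = 2 H H = 2 H^{2}$)
$y{\left(U,x \right)} = 6 x^{2}$ ($y{\left(U,x \right)} = 6 x x = 6 x^{2}$)
$b = -60$ ($b = - 6 \left(3 + 7\right) = \left(-6\right) 10 = -60$)
$y{\left(4,C{\left(-5 \right)} \right)} b = 6 \left(2 \left(-5\right)^{2}\right)^{2} \left(-60\right) = 6 \left(2 \cdot 25\right)^{2} \left(-60\right) = 6 \cdot 50^{2} \left(-60\right) = 6 \cdot 2500 \left(-60\right) = 15000 \left(-60\right) = -900000$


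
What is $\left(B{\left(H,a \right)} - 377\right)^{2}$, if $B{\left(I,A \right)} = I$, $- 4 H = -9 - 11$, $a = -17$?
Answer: $138384$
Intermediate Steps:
$H = 5$ ($H = - \frac{-9 - 11}{4} = \left(- \frac{1}{4}\right) \left(-20\right) = 5$)
$\left(B{\left(H,a \right)} - 377\right)^{2} = \left(5 - 377\right)^{2} = \left(-372\right)^{2} = 138384$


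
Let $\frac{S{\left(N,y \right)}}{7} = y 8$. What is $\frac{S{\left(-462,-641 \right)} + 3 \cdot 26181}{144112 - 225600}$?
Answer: $- \frac{3877}{7408} \approx -0.52335$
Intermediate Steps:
$S{\left(N,y \right)} = 56 y$ ($S{\left(N,y \right)} = 7 y 8 = 7 \cdot 8 y = 56 y$)
$\frac{S{\left(-462,-641 \right)} + 3 \cdot 26181}{144112 - 225600} = \frac{56 \left(-641\right) + 3 \cdot 26181}{144112 - 225600} = \frac{-35896 + 78543}{-81488} = 42647 \left(- \frac{1}{81488}\right) = - \frac{3877}{7408}$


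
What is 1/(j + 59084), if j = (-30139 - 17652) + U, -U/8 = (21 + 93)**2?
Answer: -1/92675 ≈ -1.0790e-5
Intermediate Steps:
U = -103968 (U = -8*(21 + 93)**2 = -8*114**2 = -8*12996 = -103968)
j = -151759 (j = (-30139 - 17652) - 103968 = -47791 - 103968 = -151759)
1/(j + 59084) = 1/(-151759 + 59084) = 1/(-92675) = -1/92675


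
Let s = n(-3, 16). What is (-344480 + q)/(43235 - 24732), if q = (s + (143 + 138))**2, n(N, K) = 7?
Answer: -261536/18503 ≈ -14.135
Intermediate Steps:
s = 7
q = 82944 (q = (7 + (143 + 138))**2 = (7 + 281)**2 = 288**2 = 82944)
(-344480 + q)/(43235 - 24732) = (-344480 + 82944)/(43235 - 24732) = -261536/18503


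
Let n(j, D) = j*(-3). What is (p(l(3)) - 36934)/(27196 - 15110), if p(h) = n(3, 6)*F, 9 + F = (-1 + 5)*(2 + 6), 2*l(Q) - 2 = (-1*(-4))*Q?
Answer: -37141/12086 ≈ -3.0731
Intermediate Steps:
l(Q) = 1 + 2*Q (l(Q) = 1 + ((-1*(-4))*Q)/2 = 1 + (4*Q)/2 = 1 + 2*Q)
n(j, D) = -3*j
F = 23 (F = -9 + (-1 + 5)*(2 + 6) = -9 + 4*8 = -9 + 32 = 23)
p(h) = -207 (p(h) = -3*3*23 = -9*23 = -207)
(p(l(3)) - 36934)/(27196 - 15110) = (-207 - 36934)/(27196 - 15110) = -37141/12086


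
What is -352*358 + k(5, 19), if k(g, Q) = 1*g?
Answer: -126011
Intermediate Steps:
k(g, Q) = g
-352*358 + k(5, 19) = -352*358 + 5 = -126016 + 5 = -126011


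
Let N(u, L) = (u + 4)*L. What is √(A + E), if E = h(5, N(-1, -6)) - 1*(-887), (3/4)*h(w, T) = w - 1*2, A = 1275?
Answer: 19*√6 ≈ 46.540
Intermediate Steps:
N(u, L) = L*(4 + u) (N(u, L) = (4 + u)*L = L*(4 + u))
h(w, T) = -8/3 + 4*w/3 (h(w, T) = 4*(w - 1*2)/3 = 4*(w - 2)/3 = 4*(-2 + w)/3 = -8/3 + 4*w/3)
E = 891 (E = (-8/3 + (4/3)*5) - 1*(-887) = (-8/3 + 20/3) + 887 = 4 + 887 = 891)
√(A + E) = √(1275 + 891) = √2166 = 19*√6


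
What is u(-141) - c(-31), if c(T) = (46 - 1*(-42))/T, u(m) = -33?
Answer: -935/31 ≈ -30.161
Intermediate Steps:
c(T) = 88/T (c(T) = (46 + 42)/T = 88/T)
u(-141) - c(-31) = -33 - 88/(-31) = -33 - 88*(-1)/31 = -33 - 1*(-88/31) = -33 + 88/31 = -935/31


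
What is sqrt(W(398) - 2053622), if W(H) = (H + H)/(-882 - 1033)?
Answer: 3*I*sqrt(836788384810)/1915 ≈ 1433.0*I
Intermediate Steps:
W(H) = -2*H/1915 (W(H) = (2*H)/(-1915) = (2*H)*(-1/1915) = -2*H/1915)
sqrt(W(398) - 2053622) = sqrt(-2/1915*398 - 2053622) = sqrt(-796/1915 - 2053622) = sqrt(-3932686926/1915) = 3*I*sqrt(836788384810)/1915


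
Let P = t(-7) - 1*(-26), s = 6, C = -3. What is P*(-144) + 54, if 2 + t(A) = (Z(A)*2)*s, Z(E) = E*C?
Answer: -39690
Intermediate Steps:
Z(E) = -3*E (Z(E) = E*(-3) = -3*E)
t(A) = -2 - 36*A (t(A) = -2 + (-3*A*2)*6 = -2 - 6*A*6 = -2 - 36*A)
P = 276 (P = (-2 - 36*(-7)) - 1*(-26) = (-2 + 252) + 26 = 250 + 26 = 276)
P*(-144) + 54 = 276*(-144) + 54 = -39744 + 54 = -39690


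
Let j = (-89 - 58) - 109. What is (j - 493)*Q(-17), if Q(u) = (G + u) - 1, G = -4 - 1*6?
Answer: 20972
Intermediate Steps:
G = -10 (G = -4 - 6 = -10)
j = -256 (j = -147 - 109 = -256)
Q(u) = -11 + u (Q(u) = (-10 + u) - 1 = -11 + u)
(j - 493)*Q(-17) = (-256 - 493)*(-11 - 17) = -749*(-28) = 20972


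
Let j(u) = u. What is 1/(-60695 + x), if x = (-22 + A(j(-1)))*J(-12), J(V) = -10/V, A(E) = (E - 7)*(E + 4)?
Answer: -3/182200 ≈ -1.6465e-5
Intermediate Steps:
A(E) = (-7 + E)*(4 + E)
x = -115/3 (x = (-22 + (-28 + (-1)**2 - 3*(-1)))*(-10/(-12)) = (-22 + (-28 + 1 + 3))*(-10*(-1/12)) = (-22 - 24)*(5/6) = -46*5/6 = -115/3 ≈ -38.333)
1/(-60695 + x) = 1/(-60695 - 115/3) = 1/(-182200/3) = -3/182200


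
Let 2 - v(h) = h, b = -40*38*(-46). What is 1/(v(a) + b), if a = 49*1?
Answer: 1/69873 ≈ 1.4312e-5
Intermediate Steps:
a = 49
b = 69920 (b = -1520*(-46) = 69920)
v(h) = 2 - h
1/(v(a) + b) = 1/((2 - 1*49) + 69920) = 1/((2 - 49) + 69920) = 1/(-47 + 69920) = 1/69873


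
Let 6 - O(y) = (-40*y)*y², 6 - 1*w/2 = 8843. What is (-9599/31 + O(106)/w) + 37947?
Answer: 9572210433/273947 ≈ 34942.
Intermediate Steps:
w = -17674 (w = 12 - 2*8843 = 12 - 17686 = -17674)
O(y) = 6 + 40*y³ (O(y) = 6 - (-40*y)*y² = 6 - (-40)*y³ = 6 + 40*y³)
(-9599/31 + O(106)/w) + 37947 = (-9599/31 + (6 + 40*106³)/(-17674)) + 37947 = (-9599*1/31 + (6 + 40*1191016)*(-1/17674)) + 37947 = (-9599/31 + (6 + 47640640)*(-1/17674)) + 37947 = (-9599/31 + 47640646*(-1/17674)) + 37947 = (-9599/31 - 23820323/8837) + 37947 = -823256376/273947 + 37947 = 9572210433/273947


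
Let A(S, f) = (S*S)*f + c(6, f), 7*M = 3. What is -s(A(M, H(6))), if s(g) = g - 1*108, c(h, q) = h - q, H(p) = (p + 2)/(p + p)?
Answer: 15074/147 ≈ 102.54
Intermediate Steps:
H(p) = (2 + p)/(2*p) (H(p) = (2 + p)/((2*p)) = (2 + p)*(1/(2*p)) = (2 + p)/(2*p))
M = 3/7 (M = (⅐)*3 = 3/7 ≈ 0.42857)
A(S, f) = 6 - f + f*S² (A(S, f) = (S*S)*f + (6 - f) = S²*f + (6 - f) = f*S² + (6 - f) = 6 - f + f*S²)
s(g) = -108 + g (s(g) = g - 108 = -108 + g)
-s(A(M, H(6))) = -(-108 + (6 - (2 + 6)/(2*6) + ((½)*(2 + 6)/6)*(3/7)²)) = -(-108 + (6 - 8/(2*6) + ((½)*(⅙)*8)*(9/49))) = -(-108 + (6 - 1*⅔ + (⅔)*(9/49))) = -(-108 + (6 - ⅔ + 6/49)) = -(-108 + 802/147) = -1*(-15074/147) = 15074/147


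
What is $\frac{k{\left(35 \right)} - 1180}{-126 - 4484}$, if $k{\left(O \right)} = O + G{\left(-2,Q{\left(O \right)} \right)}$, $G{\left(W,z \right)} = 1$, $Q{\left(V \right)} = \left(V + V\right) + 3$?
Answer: $\frac{572}{2305} \approx 0.24816$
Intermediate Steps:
$Q{\left(V \right)} = 3 + 2 V$ ($Q{\left(V \right)} = 2 V + 3 = 3 + 2 V$)
$k{\left(O \right)} = 1 + O$ ($k{\left(O \right)} = O + 1 = 1 + O$)
$\frac{k{\left(35 \right)} - 1180}{-126 - 4484} = \frac{\left(1 + 35\right) - 1180}{-126 - 4484} = \frac{36 - 1180}{-4610} = \left(-1144\right) \left(- \frac{1}{4610}\right) = \frac{572}{2305}$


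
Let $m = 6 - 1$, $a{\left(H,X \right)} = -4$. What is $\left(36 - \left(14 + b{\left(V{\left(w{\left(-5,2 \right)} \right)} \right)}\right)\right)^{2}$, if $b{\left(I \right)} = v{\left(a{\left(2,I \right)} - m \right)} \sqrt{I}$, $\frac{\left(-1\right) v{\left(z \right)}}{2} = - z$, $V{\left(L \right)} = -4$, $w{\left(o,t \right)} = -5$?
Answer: $-812 + 1584 i \approx -812.0 + 1584.0 i$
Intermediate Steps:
$m = 5$
$v{\left(z \right)} = 2 z$ ($v{\left(z \right)} = - 2 \left(- z\right) = 2 z$)
$b{\left(I \right)} = - 18 \sqrt{I}$ ($b{\left(I \right)} = 2 \left(-4 - 5\right) \sqrt{I} = 2 \left(-9\right) \sqrt{I} = - 18 \sqrt{I}$)
$\left(36 - \left(14 + b{\left(V{\left(w{\left(-5,2 \right)} \right)} \right)}\right)\right)^{2} = \left(36 - \left(14 - 18 \sqrt{-4}\right)\right)^{2} = \left(36 - \left(14 - 18 \cdot 2 i\right)\right)^{2} = \left(36 - \left(14 - 36 i\right)\right)^{2} = \left(22 + 36 i\right)^{2}$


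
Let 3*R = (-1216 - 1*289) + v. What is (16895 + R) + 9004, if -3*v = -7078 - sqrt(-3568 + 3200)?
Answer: 235654/9 + 4*I*sqrt(23)/9 ≈ 26184.0 + 2.1315*I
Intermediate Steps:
v = 7078/3 + 4*I*sqrt(23)/3 (v = -(-7078 - sqrt(-3568 + 3200))/3 = -(-7078 - sqrt(-368))/3 = -(-7078 - 4*I*sqrt(23))/3 = 7078/3 + 4*I*sqrt(23)/3 ≈ 2359.3 + 6.3944*I)
R = 2563/9 + 4*I*sqrt(23)/9 (R = ((-1216 - 1*289) + (7078/3 + 4*I*sqrt(23)/3))/3 = ((-1216 - 289) + (7078/3 + 4*I*sqrt(23)/3))/3 = (-1505 + (7078/3 + 4*I*sqrt(23)/3))/3 = (2563/3 + 4*I*sqrt(23)/3)/3 = 2563/9 + 4*I*sqrt(23)/9 ≈ 284.78 + 2.1315*I)
(16895 + R) + 9004 = (16895 + (2563/9 + 4*I*sqrt(23)/9)) + 9004 = (154618/9 + 4*I*sqrt(23)/9) + 9004 = 235654/9 + 4*I*sqrt(23)/9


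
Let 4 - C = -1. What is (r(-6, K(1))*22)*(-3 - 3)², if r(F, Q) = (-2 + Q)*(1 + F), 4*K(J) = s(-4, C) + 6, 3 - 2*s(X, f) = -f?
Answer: -1980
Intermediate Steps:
C = 5 (C = 4 - 1*(-1) = 4 + 1 = 5)
s(X, f) = 3/2 + f/2 (s(X, f) = 3/2 - (-1)*f/2 = 3/2 + f/2)
K(J) = 5/2 (K(J) = ((3/2 + (½)*5) + 6)/4 = ((3/2 + 5/2) + 6)/4 = (4 + 6)/4 = (¼)*10 = 5/2)
r(F, Q) = (1 + F)*(-2 + Q)
(r(-6, K(1))*22)*(-3 - 3)² = ((-2 + 5/2 - 2*(-6) - 6*5/2)*22)*(-3 - 3)² = ((-2 + 5/2 + 12 - 15)*22)*(-6)² = -5/2*22*36 = -55*36 = -1980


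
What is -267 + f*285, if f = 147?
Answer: 41628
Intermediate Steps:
-267 + f*285 = -267 + 147*285 = -267 + 41895 = 41628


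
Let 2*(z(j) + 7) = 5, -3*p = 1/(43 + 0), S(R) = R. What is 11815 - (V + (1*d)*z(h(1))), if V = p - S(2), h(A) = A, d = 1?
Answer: 3049949/258 ≈ 11822.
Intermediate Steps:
p = -1/129 (p = -1/(3*(43 + 0)) = -⅓/43 = -⅓*1/43 = -1/129 ≈ -0.0077519)
z(j) = -9/2 (z(j) = -7 + (½)*5 = -7 + 5/2 = -9/2)
V = -259/129 (V = -1/129 - 1*2 = -1/129 - 2 = -259/129 ≈ -2.0078)
11815 - (V + (1*d)*z(h(1))) = 11815 - (-259/129 + (1*1)*(-9/2)) = 11815 - (-259/129 + 1*(-9/2)) = 11815 - (-259/129 - 9/2) = 11815 - 1*(-1679/258) = 11815 + 1679/258 = 3049949/258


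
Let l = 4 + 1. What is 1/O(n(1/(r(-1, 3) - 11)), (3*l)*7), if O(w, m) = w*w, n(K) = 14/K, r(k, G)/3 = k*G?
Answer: 1/78400 ≈ 1.2755e-5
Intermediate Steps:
r(k, G) = 3*G*k (r(k, G) = 3*(k*G) = 3*(G*k) = 3*G*k)
l = 5
O(w, m) = w²
1/O(n(1/(r(-1, 3) - 11)), (3*l)*7) = 1/((14/(1/(3*3*(-1) - 11)))²) = 1/((14/(1/(-9 - 11)))²) = 1/((14/(1/(-20)))²) = 1/((14/(-1/20))²) = 1/((14*(-20))²) = 1/((-280)²) = 1/78400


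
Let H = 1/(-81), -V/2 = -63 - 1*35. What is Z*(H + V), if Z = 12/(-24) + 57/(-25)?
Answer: -88265/162 ≈ -544.85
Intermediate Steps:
Z = -139/50 (Z = 12*(-1/24) + 57*(-1/25) = -½ - 57/25 = -139/50 ≈ -2.7800)
V = 196 (V = -2*(-63 - 1*35) = -2*(-63 - 35) = -2*(-98) = 196)
H = -1/81 ≈ -0.012346
Z*(H + V) = -139*(-1/81 + 196)/50 = -139/50*15875/81 = -88265/162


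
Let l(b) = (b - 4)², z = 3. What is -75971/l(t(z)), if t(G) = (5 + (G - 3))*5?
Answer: -10853/63 ≈ -172.27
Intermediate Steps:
t(G) = 10 + 5*G (t(G) = (5 + (-3 + G))*5 = (2 + G)*5 = 10 + 5*G)
l(b) = (-4 + b)²
-75971/l(t(z)) = -75971/(-4 + (10 + 5*3))² = -75971/(-4 + (10 + 15))² = -75971/(-4 + 25)² = -75971/(21²) = -75971/441 = -75971*1/441 = -10853/63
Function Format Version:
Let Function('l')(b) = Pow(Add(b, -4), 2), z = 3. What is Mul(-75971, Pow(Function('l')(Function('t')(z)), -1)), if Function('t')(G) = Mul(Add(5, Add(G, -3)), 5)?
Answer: Rational(-10853, 63) ≈ -172.27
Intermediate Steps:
Function('t')(G) = Add(10, Mul(5, G)) (Function('t')(G) = Mul(Add(5, Add(-3, G)), 5) = Mul(Add(2, G), 5) = Add(10, Mul(5, G)))
Function('l')(b) = Pow(Add(-4, b), 2)
Mul(-75971, Pow(Function('l')(Function('t')(z)), -1)) = Mul(-75971, Pow(Pow(Add(-4, Add(10, Mul(5, 3))), 2), -1)) = Mul(-75971, Pow(Pow(Add(-4, Add(10, 15)), 2), -1)) = Mul(-75971, Pow(Pow(Add(-4, 25), 2), -1)) = Mul(-75971, Pow(Pow(21, 2), -1)) = Mul(-75971, Pow(441, -1)) = Mul(-75971, Rational(1, 441)) = Rational(-10853, 63)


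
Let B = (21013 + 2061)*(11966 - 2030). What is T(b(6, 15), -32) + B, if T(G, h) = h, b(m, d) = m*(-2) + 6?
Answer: 229263232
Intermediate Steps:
b(m, d) = 6 - 2*m (b(m, d) = -2*m + 6 = 6 - 2*m)
B = 229263264 (B = 23074*9936 = 229263264)
T(b(6, 15), -32) + B = -32 + 229263264 = 229263232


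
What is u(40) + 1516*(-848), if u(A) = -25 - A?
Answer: -1285633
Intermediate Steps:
u(40) + 1516*(-848) = (-25 - 1*40) + 1516*(-848) = (-25 - 40) - 1285568 = -65 - 1285568 = -1285633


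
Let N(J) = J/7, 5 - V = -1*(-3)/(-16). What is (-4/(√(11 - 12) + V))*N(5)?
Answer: -5312/10003 + 1024*I/10003 ≈ -0.53104 + 0.10237*I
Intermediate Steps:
V = 83/16 (V = 5 - (-1*(-3))/(-16) = 5 - 3*(-1)/16 = 5 - 1*(-3/16) = 5 + 3/16 = 83/16 ≈ 5.1875)
N(J) = J/7 (N(J) = J*(⅐) = J/7)
(-4/(√(11 - 12) + V))*N(5) = (-4/(√(11 - 12) + 83/16))*((⅐)*5) = -4/(√(-1) + 83/16)*(5/7) = -4/(I + 83/16)*(5/7) = -4*256*(83/16 - I)/7145*(5/7) = -1024*(83/16 - I)/7145*(5/7) = -1024*(83/16 - I)/10003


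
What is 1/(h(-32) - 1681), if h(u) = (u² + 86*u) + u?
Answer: -1/3441 ≈ -0.00029061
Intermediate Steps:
h(u) = u² + 87*u
1/(h(-32) - 1681) = 1/(-32*(87 - 32) - 1681) = 1/(-32*55 - 1681) = 1/(-1760 - 1681) = 1/(-3441) = -1/3441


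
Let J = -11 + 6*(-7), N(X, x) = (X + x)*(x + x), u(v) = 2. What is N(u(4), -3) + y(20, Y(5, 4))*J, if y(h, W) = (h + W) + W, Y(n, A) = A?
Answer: -1478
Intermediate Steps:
y(h, W) = h + 2*W (y(h, W) = (W + h) + W = h + 2*W)
N(X, x) = 2*x*(X + x) (N(X, x) = (X + x)*(2*x) = 2*x*(X + x))
J = -53 (J = -11 - 42 = -53)
N(u(4), -3) + y(20, Y(5, 4))*J = 2*(-3)*(2 - 3) + (20 + 2*4)*(-53) = 2*(-3)*(-1) + (20 + 8)*(-53) = 6 + 28*(-53) = 6 - 1484 = -1478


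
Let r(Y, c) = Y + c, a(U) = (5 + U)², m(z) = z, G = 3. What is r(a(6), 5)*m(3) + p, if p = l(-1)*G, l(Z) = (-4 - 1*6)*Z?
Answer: 408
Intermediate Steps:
l(Z) = -10*Z (l(Z) = (-4 - 6)*Z = -10*Z)
p = 30 (p = -10*(-1)*3 = 10*3 = 30)
r(a(6), 5)*m(3) + p = ((5 + 6)² + 5)*3 + 30 = (11² + 5)*3 + 30 = (121 + 5)*3 + 30 = 126*3 + 30 = 378 + 30 = 408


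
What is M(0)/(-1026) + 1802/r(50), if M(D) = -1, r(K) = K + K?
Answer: 231119/12825 ≈ 18.021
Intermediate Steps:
r(K) = 2*K
M(0)/(-1026) + 1802/r(50) = -1/(-1026) + 1802/((2*50)) = -1*(-1/1026) + 1802/100 = 1/1026 + 1802*(1/100) = 1/1026 + 901/50 = 231119/12825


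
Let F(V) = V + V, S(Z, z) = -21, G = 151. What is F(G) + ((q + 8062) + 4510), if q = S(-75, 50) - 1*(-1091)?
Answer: 13944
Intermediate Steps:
q = 1070 (q = -21 - 1*(-1091) = -21 + 1091 = 1070)
F(V) = 2*V
F(G) + ((q + 8062) + 4510) = 2*151 + ((1070 + 8062) + 4510) = 302 + (9132 + 4510) = 302 + 13642 = 13944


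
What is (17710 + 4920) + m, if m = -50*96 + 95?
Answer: 17925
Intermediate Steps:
m = -4705 (m = -4800 + 95 = -4705)
(17710 + 4920) + m = (17710 + 4920) - 4705 = 22630 - 4705 = 17925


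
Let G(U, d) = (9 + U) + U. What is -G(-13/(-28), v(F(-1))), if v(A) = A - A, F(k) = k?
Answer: -139/14 ≈ -9.9286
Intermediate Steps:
v(A) = 0
G(U, d) = 9 + 2*U
-G(-13/(-28), v(F(-1))) = -(9 + 2*(-13/(-28))) = -(9 + 2*(-13*(-1/28))) = -(9 + 2*(13/28)) = -(9 + 13/14) = -1*139/14 = -139/14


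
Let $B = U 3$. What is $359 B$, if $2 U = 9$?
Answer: $\frac{9693}{2} \approx 4846.5$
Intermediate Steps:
$U = \frac{9}{2}$ ($U = \frac{1}{2} \cdot 9 = \frac{9}{2} \approx 4.5$)
$B = \frac{27}{2}$ ($B = \frac{9}{2} \cdot 3 = \frac{27}{2} \approx 13.5$)
$359 B = 359 \cdot \frac{27}{2} = \frac{9693}{2}$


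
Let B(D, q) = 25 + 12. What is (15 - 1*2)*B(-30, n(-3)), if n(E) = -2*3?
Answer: 481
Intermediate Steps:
n(E) = -6
B(D, q) = 37
(15 - 1*2)*B(-30, n(-3)) = (15 - 1*2)*37 = (15 - 2)*37 = 13*37 = 481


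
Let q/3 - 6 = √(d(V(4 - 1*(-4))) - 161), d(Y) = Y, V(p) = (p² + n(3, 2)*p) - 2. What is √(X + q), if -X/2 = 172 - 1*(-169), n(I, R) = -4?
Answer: √(-664 + 3*I*√131) ≈ 0.66604 + 25.777*I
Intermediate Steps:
V(p) = -2 + p² - 4*p (V(p) = (p² - 4*p) - 2 = -2 + p² - 4*p)
X = -682 (X = -2*(172 - 1*(-169)) = -2*(172 + 169) = -2*341 = -682)
q = 18 + 3*I*√131 (q = 18 + 3*√((-2 + (4 - 1*(-4))² - 4*(4 - 1*(-4))) - 161) = 18 + 3*√((-2 + (4 + 4)² - 4*(4 + 4)) - 161) = 18 + 3*√((-2 + 8² - 4*8) - 161) = 18 + 3*√((-2 + 64 - 32) - 161) = 18 + 3*√(30 - 161) = 18 + 3*√(-131) = 18 + 3*(I*√131) = 18 + 3*I*√131 ≈ 18.0 + 34.337*I)
√(X + q) = √(-682 + (18 + 3*I*√131)) = √(-664 + 3*I*√131)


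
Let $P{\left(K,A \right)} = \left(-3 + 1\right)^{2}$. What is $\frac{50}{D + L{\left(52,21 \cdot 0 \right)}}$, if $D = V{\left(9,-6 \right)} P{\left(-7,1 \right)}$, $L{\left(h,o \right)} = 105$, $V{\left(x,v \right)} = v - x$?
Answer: $\frac{10}{9} \approx 1.1111$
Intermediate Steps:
$P{\left(K,A \right)} = 4$ ($P{\left(K,A \right)} = \left(-2\right)^{2} = 4$)
$D = -60$ ($D = \left(-6 - 9\right) 4 = \left(-15\right) 4 = -60$)
$\frac{50}{D + L{\left(52,21 \cdot 0 \right)}} = \frac{50}{-60 + 105} = \frac{50}{45} = 50 \cdot \frac{1}{45} = \frac{10}{9}$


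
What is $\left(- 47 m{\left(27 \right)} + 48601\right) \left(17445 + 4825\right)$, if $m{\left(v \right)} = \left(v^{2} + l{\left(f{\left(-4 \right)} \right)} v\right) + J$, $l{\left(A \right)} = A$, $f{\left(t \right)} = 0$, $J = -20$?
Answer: $340241060$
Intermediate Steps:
$m{\left(v \right)} = -20 + v^{2}$ ($m{\left(v \right)} = \left(v^{2} + 0 v\right) - 20 = \left(v^{2} + 0\right) - 20 = v^{2} - 20 = -20 + v^{2}$)
$\left(- 47 m{\left(27 \right)} + 48601\right) \left(17445 + 4825\right) = \left(- 47 \left(-20 + 27^{2}\right) + 48601\right) \left(17445 + 4825\right) = \left(- 47 \left(-20 + 729\right) + 48601\right) 22270 = \left(\left(-47\right) 709 + 48601\right) 22270 = \left(-33323 + 48601\right) 22270 = 15278 \cdot 22270 = 340241060$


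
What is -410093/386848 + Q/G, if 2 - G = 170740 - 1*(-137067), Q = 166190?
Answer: -38103788997/23814749728 ≈ -1.6000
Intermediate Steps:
G = -307805 (G = 2 - (170740 - 1*(-137067)) = 2 - (170740 + 137067) = 2 - 1*307807 = 2 - 307807 = -307805)
-410093/386848 + Q/G = -410093/386848 + 166190/(-307805) = -410093*1/386848 + 166190*(-1/307805) = -410093/386848 - 33238/61561 = -38103788997/23814749728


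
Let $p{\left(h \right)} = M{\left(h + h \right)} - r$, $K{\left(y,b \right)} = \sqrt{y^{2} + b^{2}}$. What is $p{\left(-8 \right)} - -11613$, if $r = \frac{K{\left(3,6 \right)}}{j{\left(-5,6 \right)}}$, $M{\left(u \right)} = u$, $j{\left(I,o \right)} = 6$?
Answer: $11597 - \frac{\sqrt{5}}{2} \approx 11596.0$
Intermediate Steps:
$K{\left(y,b \right)} = \sqrt{b^{2} + y^{2}}$
$r = \frac{\sqrt{5}}{2}$ ($r = \frac{\sqrt{6^{2} + 3^{2}}}{6} = \sqrt{36 + 9} \cdot \frac{1}{6} = \sqrt{45} \cdot \frac{1}{6} = 3 \sqrt{5} \cdot \frac{1}{6} = \frac{\sqrt{5}}{2} \approx 1.118$)
$p{\left(h \right)} = 2 h - \frac{\sqrt{5}}{2}$ ($p{\left(h \right)} = \left(h + h\right) - \frac{\sqrt{5}}{2} = 2 h - \frac{\sqrt{5}}{2}$)
$p{\left(-8 \right)} - -11613 = \left(2 \left(-8\right) - \frac{\sqrt{5}}{2}\right) - -11613 = \left(-16 - \frac{\sqrt{5}}{2}\right) + 11613 = 11597 - \frac{\sqrt{5}}{2}$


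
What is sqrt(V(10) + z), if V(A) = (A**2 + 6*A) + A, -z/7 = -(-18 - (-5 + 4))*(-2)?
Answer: 2*sqrt(102) ≈ 20.199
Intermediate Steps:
z = 238 (z = -7*(-(-18 - (-5 + 4)))*(-2) = -7*(-(-18 - 1*(-1)))*(-2) = -7*(-(-18 + 1))*(-2) = -7*(-1*(-17))*(-2) = -119*(-2) = -7*(-34) = 238)
V(A) = A**2 + 7*A
sqrt(V(10) + z) = sqrt(10*(7 + 10) + 238) = sqrt(10*17 + 238) = sqrt(170 + 238) = sqrt(408) = 2*sqrt(102)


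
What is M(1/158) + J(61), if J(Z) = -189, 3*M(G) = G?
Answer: -89585/474 ≈ -189.00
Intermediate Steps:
M(G) = G/3
M(1/158) + J(61) = (⅓)/158 - 189 = (⅓)*(1/158) - 189 = 1/474 - 189 = -89585/474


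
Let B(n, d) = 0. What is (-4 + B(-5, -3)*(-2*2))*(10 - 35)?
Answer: 100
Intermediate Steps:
(-4 + B(-5, -3)*(-2*2))*(10 - 35) = (-4 + 0*(-2*2))*(10 - 35) = (-4 + 0*(-4))*(-25) = (-4 + 0)*(-25) = -4*(-25) = 100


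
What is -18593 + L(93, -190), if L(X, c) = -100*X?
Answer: -27893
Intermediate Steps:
-18593 + L(93, -190) = -18593 - 100*93 = -18593 - 9300 = -27893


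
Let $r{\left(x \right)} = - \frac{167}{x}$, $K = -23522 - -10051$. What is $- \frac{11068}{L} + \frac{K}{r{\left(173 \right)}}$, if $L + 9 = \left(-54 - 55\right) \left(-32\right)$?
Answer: $\frac{8105902001}{580993} \approx 13952.0$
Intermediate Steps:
$K = -13471$ ($K = -23522 + 10051 = -13471$)
$L = 3479$ ($L = -9 + \left(-54 - 55\right) \left(-32\right) = -9 - -3488 = -9 + 3488 = 3479$)
$- \frac{11068}{L} + \frac{K}{r{\left(173 \right)}} = - \frac{11068}{3479} - \frac{13471}{\left(-167\right) \frac{1}{173}} = \left(-11068\right) \frac{1}{3479} - \frac{13471}{\left(-167\right) \frac{1}{173}} = - \frac{11068}{3479} - \frac{13471}{- \frac{167}{173}} = - \frac{11068}{3479} - - \frac{2330483}{167} = - \frac{11068}{3479} + \frac{2330483}{167} = \frac{8105902001}{580993}$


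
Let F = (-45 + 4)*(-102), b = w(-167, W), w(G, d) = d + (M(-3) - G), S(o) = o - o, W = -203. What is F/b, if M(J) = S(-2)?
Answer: -697/6 ≈ -116.17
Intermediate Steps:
S(o) = 0
M(J) = 0
w(G, d) = d - G (w(G, d) = d + (0 - G) = d - G)
b = -36 (b = -203 - 1*(-167) = -203 + 167 = -36)
F = 4182 (F = -41*(-102) = 4182)
F/b = 4182/(-36) = 4182*(-1/36) = -697/6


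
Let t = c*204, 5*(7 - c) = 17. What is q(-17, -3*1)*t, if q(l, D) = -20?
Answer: -14688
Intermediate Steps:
c = 18/5 (c = 7 - ⅕*17 = 7 - 17/5 = 18/5 ≈ 3.6000)
t = 3672/5 (t = (18/5)*204 = 3672/5 ≈ 734.40)
q(-17, -3*1)*t = -20*3672/5 = -14688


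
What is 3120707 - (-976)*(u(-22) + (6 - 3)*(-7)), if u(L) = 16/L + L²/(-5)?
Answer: 165276341/55 ≈ 3.0050e+6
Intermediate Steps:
u(L) = 16/L - L²/5 (u(L) = 16/L + L²*(-⅕) = 16/L - L²/5)
3120707 - (-976)*(u(-22) + (6 - 3)*(-7)) = 3120707 - (-976)*((⅕)*(80 - 1*(-22)³)/(-22) + (6 - 3)*(-7)) = 3120707 - (-976)*((⅕)*(-1/22)*(80 - 1*(-10648)) + 3*(-7)) = 3120707 - (-976)*((⅕)*(-1/22)*(80 + 10648) - 21) = 3120707 - (-976)*((⅕)*(-1/22)*10728 - 21) = 3120707 - (-976)*(-5364/55 - 21) = 3120707 - (-976)*(-6519)/55 = 3120707 - 1*6362544/55 = 3120707 - 6362544/55 = 165276341/55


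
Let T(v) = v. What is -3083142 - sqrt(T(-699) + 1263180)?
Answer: -3083142 - sqrt(1262481) ≈ -3.0843e+6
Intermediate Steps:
-3083142 - sqrt(T(-699) + 1263180) = -3083142 - sqrt(-699 + 1263180) = -3083142 - sqrt(1262481)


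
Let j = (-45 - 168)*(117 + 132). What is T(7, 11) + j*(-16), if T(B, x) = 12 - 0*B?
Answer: 848604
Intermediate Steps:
j = -53037 (j = -213*249 = -53037)
T(B, x) = 12 (T(B, x) = 12 - 1*0 = 12 + 0 = 12)
T(7, 11) + j*(-16) = 12 - 53037*(-16) = 12 + 848592 = 848604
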